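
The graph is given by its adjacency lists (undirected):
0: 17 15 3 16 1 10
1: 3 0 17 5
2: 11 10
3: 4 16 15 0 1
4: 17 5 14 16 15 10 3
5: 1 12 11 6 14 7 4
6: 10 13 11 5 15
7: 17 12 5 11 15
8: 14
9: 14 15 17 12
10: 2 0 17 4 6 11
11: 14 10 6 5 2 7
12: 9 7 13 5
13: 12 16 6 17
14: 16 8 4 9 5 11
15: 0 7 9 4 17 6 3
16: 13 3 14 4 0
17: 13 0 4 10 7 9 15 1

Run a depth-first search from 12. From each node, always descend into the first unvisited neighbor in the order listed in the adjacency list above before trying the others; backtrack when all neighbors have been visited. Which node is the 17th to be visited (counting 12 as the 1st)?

7

Visit 12
12 → 9
9 → 14
14 → 16
16 → 13
13 → 6
6 → 10
10 → 2
2 → 11
11 → 5
5 → 1
1 → 3
3 → 4
4 → 17
17 → 0
0 → 15
15 → 7
14 → 8

Visit order: 12, 9, 14, 16, 13, 6, 10, 2, 11, 5, 1, 3, 4, 17, 0, 15, 7, 8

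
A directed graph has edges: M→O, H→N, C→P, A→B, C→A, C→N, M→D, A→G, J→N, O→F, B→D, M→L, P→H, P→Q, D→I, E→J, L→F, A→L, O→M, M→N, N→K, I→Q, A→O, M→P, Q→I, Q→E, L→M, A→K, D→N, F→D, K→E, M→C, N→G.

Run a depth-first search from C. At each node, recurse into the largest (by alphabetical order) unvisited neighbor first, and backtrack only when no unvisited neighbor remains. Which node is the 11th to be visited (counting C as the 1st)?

A

Visit C
C → P
P → Q
Q → I
Q → E
E → J
J → N
N → K
N → G
P → H
C → A
A → O
O → M
M → L
L → F
F → D
A → B

Visit order: C, P, Q, I, E, J, N, K, G, H, A, O, M, L, F, D, B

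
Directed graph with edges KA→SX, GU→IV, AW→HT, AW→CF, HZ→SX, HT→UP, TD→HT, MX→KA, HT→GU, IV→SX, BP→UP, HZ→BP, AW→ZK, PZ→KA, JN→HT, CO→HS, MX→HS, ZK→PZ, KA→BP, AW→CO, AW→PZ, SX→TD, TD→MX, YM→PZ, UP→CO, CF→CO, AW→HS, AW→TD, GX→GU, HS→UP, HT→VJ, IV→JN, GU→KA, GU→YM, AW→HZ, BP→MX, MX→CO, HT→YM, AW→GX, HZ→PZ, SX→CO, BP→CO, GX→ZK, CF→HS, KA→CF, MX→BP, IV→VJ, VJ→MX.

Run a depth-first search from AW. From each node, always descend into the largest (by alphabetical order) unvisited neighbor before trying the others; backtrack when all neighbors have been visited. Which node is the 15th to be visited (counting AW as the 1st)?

Visit AW
AW → ZK
ZK → PZ
PZ → KA
KA → SX
SX → TD
TD → MX
MX → HS
HS → UP
UP → CO
MX → BP
TD → HT
HT → YM
HT → VJ
HT → GU
GU → IV
IV → JN
KA → CF
AW → HZ
AW → GX

Visit order: AW, ZK, PZ, KA, SX, TD, MX, HS, UP, CO, BP, HT, YM, VJ, GU, IV, JN, CF, HZ, GX

GU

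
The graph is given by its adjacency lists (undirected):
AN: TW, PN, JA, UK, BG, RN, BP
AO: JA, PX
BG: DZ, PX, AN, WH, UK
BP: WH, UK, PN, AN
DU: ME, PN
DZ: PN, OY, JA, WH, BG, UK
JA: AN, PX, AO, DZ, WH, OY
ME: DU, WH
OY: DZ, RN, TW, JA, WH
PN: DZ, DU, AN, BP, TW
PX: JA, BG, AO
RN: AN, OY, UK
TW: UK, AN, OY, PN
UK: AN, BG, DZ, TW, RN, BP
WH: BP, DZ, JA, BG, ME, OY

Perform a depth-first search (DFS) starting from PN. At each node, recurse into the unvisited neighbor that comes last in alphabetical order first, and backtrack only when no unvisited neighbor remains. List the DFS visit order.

PN, TW, UK, RN, OY, WH, ME, DU, JA, PX, BG, DZ, AN, BP, AO

Visit PN
PN → TW
TW → UK
UK → RN
RN → OY
OY → WH
WH → ME
ME → DU
WH → JA
JA → PX
PX → BG
BG → DZ
BG → AN
AN → BP
PX → AO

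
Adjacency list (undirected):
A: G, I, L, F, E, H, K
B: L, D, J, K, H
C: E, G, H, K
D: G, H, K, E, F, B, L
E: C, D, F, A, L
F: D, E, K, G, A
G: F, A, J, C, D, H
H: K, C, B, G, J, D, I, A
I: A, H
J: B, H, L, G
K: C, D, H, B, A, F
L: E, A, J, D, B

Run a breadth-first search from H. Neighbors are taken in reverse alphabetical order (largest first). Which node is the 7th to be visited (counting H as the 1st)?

Visit H; enqueue K, J, I, G, D, C, B, A → queue [K, J, I, G, D, C, B, A]
Visit K; enqueue F → queue [J, I, G, D, C, B, A, F]
Visit J; enqueue L → queue [I, G, D, C, B, A, F, L]
Visit I → queue [G, D, C, B, A, F, L]
Visit G → queue [D, C, B, A, F, L]
Visit D; enqueue E → queue [C, B, A, F, L, E]
Visit C → queue [B, A, F, L, E]
Visit B → queue [A, F, L, E]
Visit A → queue [F, L, E]
Visit F → queue [L, E]
Visit L → queue [E]
Visit E → queue []

Visit order: H, K, J, I, G, D, C, B, A, F, L, E

C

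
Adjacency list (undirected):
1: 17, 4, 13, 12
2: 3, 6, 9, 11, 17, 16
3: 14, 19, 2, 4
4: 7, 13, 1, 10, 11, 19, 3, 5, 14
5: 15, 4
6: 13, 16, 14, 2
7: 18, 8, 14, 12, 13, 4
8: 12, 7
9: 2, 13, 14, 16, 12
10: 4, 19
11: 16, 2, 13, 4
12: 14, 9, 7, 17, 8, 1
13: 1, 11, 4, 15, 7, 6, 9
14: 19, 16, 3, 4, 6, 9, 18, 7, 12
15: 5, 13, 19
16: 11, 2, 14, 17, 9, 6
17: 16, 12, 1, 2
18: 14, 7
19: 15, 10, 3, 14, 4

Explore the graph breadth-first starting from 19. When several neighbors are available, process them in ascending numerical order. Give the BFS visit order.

Visit 19; enqueue 3, 4, 10, 14, 15 → queue [3, 4, 10, 14, 15]
Visit 3; enqueue 2 → queue [4, 10, 14, 15, 2]
Visit 4; enqueue 1, 5, 7, 11, 13 → queue [10, 14, 15, 2, 1, 5, 7, 11, 13]
Visit 10 → queue [14, 15, 2, 1, 5, 7, 11, 13]
Visit 14; enqueue 6, 9, 12, 16, 18 → queue [15, 2, 1, 5, 7, 11, 13, 6, 9, 12, 16, 18]
Visit 15 → queue [2, 1, 5, 7, 11, 13, 6, 9, 12, 16, 18]
Visit 2; enqueue 17 → queue [1, 5, 7, 11, 13, 6, 9, 12, 16, 18, 17]
Visit 1 → queue [5, 7, 11, 13, 6, 9, 12, 16, 18, 17]
Visit 5 → queue [7, 11, 13, 6, 9, 12, 16, 18, 17]
Visit 7; enqueue 8 → queue [11, 13, 6, 9, 12, 16, 18, 17, 8]
Visit 11 → queue [13, 6, 9, 12, 16, 18, 17, 8]
Visit 13 → queue [6, 9, 12, 16, 18, 17, 8]
Visit 6 → queue [9, 12, 16, 18, 17, 8]
Visit 9 → queue [12, 16, 18, 17, 8]
Visit 12 → queue [16, 18, 17, 8]
Visit 16 → queue [18, 17, 8]
Visit 18 → queue [17, 8]
Visit 17 → queue [8]
Visit 8 → queue []

19 → 3 → 4 → 10 → 14 → 15 → 2 → 1 → 5 → 7 → 11 → 13 → 6 → 9 → 12 → 16 → 18 → 17 → 8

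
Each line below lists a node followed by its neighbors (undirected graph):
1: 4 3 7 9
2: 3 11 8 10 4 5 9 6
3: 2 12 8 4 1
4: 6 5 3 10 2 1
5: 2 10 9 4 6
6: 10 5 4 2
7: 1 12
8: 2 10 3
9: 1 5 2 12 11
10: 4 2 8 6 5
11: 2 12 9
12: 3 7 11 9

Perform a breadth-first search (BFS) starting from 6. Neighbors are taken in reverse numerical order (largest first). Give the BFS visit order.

6, 10, 5, 4, 2, 8, 9, 3, 1, 11, 12, 7

Visit 6; enqueue 10, 5, 4, 2 → queue [10, 5, 4, 2]
Visit 10; enqueue 8 → queue [5, 4, 2, 8]
Visit 5; enqueue 9 → queue [4, 2, 8, 9]
Visit 4; enqueue 3, 1 → queue [2, 8, 9, 3, 1]
Visit 2; enqueue 11 → queue [8, 9, 3, 1, 11]
Visit 8 → queue [9, 3, 1, 11]
Visit 9; enqueue 12 → queue [3, 1, 11, 12]
Visit 3 → queue [1, 11, 12]
Visit 1; enqueue 7 → queue [11, 12, 7]
Visit 11 → queue [12, 7]
Visit 12 → queue [7]
Visit 7 → queue []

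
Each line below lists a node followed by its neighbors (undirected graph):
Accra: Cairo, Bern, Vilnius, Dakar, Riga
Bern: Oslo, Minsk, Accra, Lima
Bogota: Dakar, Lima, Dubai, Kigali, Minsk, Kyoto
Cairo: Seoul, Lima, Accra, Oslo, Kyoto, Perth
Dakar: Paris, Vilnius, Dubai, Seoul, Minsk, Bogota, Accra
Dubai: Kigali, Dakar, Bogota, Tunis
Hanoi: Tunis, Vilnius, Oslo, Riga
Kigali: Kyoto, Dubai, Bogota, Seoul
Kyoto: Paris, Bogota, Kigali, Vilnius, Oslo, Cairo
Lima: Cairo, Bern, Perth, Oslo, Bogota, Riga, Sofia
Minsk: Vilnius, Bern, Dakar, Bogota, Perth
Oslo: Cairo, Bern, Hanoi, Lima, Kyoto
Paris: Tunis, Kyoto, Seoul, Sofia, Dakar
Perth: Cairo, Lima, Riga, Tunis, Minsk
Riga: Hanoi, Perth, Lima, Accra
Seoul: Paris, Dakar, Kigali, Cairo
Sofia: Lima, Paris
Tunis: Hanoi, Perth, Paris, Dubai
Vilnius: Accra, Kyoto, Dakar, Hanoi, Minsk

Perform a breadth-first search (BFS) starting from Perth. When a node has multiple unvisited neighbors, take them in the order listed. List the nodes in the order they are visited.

Visit Perth; enqueue Cairo, Lima, Riga, Tunis, Minsk → queue [Cairo, Lima, Riga, Tunis, Minsk]
Visit Cairo; enqueue Seoul, Accra, Oslo, Kyoto → queue [Lima, Riga, Tunis, Minsk, Seoul, Accra, Oslo, Kyoto]
Visit Lima; enqueue Bern, Bogota, Sofia → queue [Riga, Tunis, Minsk, Seoul, Accra, Oslo, Kyoto, Bern, Bogota, Sofia]
Visit Riga; enqueue Hanoi → queue [Tunis, Minsk, Seoul, Accra, Oslo, Kyoto, Bern, Bogota, Sofia, Hanoi]
Visit Tunis; enqueue Paris, Dubai → queue [Minsk, Seoul, Accra, Oslo, Kyoto, Bern, Bogota, Sofia, Hanoi, Paris, Dubai]
Visit Minsk; enqueue Vilnius, Dakar → queue [Seoul, Accra, Oslo, Kyoto, Bern, Bogota, Sofia, Hanoi, Paris, Dubai, Vilnius, Dakar]
Visit Seoul; enqueue Kigali → queue [Accra, Oslo, Kyoto, Bern, Bogota, Sofia, Hanoi, Paris, Dubai, Vilnius, Dakar, Kigali]
Visit Accra → queue [Oslo, Kyoto, Bern, Bogota, Sofia, Hanoi, Paris, Dubai, Vilnius, Dakar, Kigali]
Visit Oslo → queue [Kyoto, Bern, Bogota, Sofia, Hanoi, Paris, Dubai, Vilnius, Dakar, Kigali]
Visit Kyoto → queue [Bern, Bogota, Sofia, Hanoi, Paris, Dubai, Vilnius, Dakar, Kigali]
Visit Bern → queue [Bogota, Sofia, Hanoi, Paris, Dubai, Vilnius, Dakar, Kigali]
Visit Bogota → queue [Sofia, Hanoi, Paris, Dubai, Vilnius, Dakar, Kigali]
Visit Sofia → queue [Hanoi, Paris, Dubai, Vilnius, Dakar, Kigali]
Visit Hanoi → queue [Paris, Dubai, Vilnius, Dakar, Kigali]
Visit Paris → queue [Dubai, Vilnius, Dakar, Kigali]
Visit Dubai → queue [Vilnius, Dakar, Kigali]
Visit Vilnius → queue [Dakar, Kigali]
Visit Dakar → queue [Kigali]
Visit Kigali → queue []

Perth -> Cairo -> Lima -> Riga -> Tunis -> Minsk -> Seoul -> Accra -> Oslo -> Kyoto -> Bern -> Bogota -> Sofia -> Hanoi -> Paris -> Dubai -> Vilnius -> Dakar -> Kigali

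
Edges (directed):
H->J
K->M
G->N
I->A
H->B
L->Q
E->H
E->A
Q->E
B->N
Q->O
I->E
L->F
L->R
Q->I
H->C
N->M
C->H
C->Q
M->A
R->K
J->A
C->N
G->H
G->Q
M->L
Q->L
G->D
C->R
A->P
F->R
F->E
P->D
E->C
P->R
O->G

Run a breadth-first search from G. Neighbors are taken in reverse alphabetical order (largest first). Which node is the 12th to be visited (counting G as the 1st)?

Visit G; enqueue Q, N, H, D → queue [Q, N, H, D]
Visit Q; enqueue O, L, I, E → queue [N, H, D, O, L, I, E]
Visit N; enqueue M → queue [H, D, O, L, I, E, M]
Visit H; enqueue J, C, B → queue [D, O, L, I, E, M, J, C, B]
Visit D → queue [O, L, I, E, M, J, C, B]
Visit O → queue [L, I, E, M, J, C, B]
Visit L; enqueue R, F → queue [I, E, M, J, C, B, R, F]
Visit I; enqueue A → queue [E, M, J, C, B, R, F, A]
Visit E → queue [M, J, C, B, R, F, A]
Visit M → queue [J, C, B, R, F, A]
Visit J → queue [C, B, R, F, A]
Visit C → queue [B, R, F, A]
Visit B → queue [R, F, A]
Visit R; enqueue K → queue [F, A, K]
Visit F → queue [A, K]
Visit A; enqueue P → queue [K, P]
Visit K → queue [P]
Visit P → queue []

Visit order: G, Q, N, H, D, O, L, I, E, M, J, C, B, R, F, A, K, P

C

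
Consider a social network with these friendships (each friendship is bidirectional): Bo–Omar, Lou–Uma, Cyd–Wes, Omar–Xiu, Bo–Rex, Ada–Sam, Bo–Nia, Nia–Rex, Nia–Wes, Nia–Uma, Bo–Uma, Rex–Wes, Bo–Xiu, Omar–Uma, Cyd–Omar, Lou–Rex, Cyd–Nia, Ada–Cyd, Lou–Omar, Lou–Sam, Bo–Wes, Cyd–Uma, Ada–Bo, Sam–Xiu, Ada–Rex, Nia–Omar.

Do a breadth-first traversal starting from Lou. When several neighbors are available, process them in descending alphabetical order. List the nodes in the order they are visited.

Lou -> Uma -> Sam -> Rex -> Omar -> Nia -> Cyd -> Bo -> Xiu -> Ada -> Wes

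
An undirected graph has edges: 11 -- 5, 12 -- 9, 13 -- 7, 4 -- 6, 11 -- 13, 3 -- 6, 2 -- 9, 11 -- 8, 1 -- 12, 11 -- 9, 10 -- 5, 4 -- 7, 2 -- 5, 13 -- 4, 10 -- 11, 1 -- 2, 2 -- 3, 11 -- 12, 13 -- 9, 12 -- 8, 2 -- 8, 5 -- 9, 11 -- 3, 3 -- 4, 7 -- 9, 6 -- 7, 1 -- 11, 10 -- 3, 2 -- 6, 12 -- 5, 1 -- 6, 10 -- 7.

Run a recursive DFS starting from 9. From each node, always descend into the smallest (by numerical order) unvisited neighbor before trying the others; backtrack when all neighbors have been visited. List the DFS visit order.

9 -> 2 -> 1 -> 6 -> 3 -> 4 -> 7 -> 10 -> 5 -> 11 -> 8 -> 12 -> 13

Visit 9
9 → 2
2 → 1
1 → 6
6 → 3
3 → 4
4 → 7
7 → 10
10 → 5
5 → 11
11 → 8
8 → 12
11 → 13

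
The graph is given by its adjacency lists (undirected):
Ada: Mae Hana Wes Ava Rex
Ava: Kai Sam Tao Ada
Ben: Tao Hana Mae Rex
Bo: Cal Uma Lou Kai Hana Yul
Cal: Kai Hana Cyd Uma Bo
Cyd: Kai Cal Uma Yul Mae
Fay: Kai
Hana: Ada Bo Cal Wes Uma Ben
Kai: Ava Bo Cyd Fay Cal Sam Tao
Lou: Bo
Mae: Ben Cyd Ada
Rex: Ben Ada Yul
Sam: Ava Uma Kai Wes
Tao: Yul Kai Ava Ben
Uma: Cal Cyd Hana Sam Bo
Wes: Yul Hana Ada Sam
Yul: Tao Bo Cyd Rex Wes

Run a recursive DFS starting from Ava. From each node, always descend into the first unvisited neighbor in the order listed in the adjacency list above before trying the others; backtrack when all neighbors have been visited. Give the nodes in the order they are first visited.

Ava -> Kai -> Bo -> Cal -> Hana -> Ada -> Mae -> Ben -> Tao -> Yul -> Cyd -> Uma -> Sam -> Wes -> Rex -> Lou -> Fay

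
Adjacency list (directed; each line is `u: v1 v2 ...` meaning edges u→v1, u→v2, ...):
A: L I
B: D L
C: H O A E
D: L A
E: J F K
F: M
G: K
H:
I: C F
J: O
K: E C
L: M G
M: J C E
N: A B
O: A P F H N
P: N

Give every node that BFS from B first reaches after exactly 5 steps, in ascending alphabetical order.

N, P

Level 0: B
Level 1: D, L
Level 2: A, G, M
Level 3: C, E, I, J, K
Level 4: F, H, O
Level 5: N, P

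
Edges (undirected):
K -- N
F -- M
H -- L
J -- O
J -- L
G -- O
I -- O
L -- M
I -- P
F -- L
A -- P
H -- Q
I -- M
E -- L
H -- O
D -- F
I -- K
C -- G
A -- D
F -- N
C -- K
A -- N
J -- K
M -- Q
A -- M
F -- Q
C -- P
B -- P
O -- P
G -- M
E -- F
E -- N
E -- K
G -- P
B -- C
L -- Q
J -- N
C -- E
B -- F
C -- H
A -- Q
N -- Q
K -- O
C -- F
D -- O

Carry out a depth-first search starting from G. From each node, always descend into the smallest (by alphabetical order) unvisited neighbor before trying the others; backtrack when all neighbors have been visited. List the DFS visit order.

Visit G
G → C
C → B
B → F
F → D
D → A
A → M
M → I
I → K
K → E
E → L
L → H
H → O
O → J
J → N
N → Q
O → P

G → C → B → F → D → A → M → I → K → E → L → H → O → J → N → Q → P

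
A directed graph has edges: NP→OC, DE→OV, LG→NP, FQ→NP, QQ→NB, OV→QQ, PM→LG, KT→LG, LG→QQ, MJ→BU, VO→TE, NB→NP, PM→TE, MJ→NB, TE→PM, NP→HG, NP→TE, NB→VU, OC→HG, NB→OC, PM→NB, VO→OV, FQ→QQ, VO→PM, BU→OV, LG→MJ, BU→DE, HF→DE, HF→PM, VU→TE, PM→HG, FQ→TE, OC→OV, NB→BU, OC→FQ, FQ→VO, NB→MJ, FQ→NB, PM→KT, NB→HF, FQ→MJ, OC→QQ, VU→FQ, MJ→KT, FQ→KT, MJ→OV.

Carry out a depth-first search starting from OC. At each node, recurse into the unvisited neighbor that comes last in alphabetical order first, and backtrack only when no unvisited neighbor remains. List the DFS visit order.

OC, QQ, NB, VU, TE, PM, LG, NP, HG, MJ, OV, KT, BU, DE, FQ, VO, HF

Visit OC
OC → QQ
QQ → NB
NB → VU
VU → TE
TE → PM
PM → LG
LG → NP
NP → HG
LG → MJ
MJ → OV
MJ → KT
MJ → BU
BU → DE
VU → FQ
FQ → VO
NB → HF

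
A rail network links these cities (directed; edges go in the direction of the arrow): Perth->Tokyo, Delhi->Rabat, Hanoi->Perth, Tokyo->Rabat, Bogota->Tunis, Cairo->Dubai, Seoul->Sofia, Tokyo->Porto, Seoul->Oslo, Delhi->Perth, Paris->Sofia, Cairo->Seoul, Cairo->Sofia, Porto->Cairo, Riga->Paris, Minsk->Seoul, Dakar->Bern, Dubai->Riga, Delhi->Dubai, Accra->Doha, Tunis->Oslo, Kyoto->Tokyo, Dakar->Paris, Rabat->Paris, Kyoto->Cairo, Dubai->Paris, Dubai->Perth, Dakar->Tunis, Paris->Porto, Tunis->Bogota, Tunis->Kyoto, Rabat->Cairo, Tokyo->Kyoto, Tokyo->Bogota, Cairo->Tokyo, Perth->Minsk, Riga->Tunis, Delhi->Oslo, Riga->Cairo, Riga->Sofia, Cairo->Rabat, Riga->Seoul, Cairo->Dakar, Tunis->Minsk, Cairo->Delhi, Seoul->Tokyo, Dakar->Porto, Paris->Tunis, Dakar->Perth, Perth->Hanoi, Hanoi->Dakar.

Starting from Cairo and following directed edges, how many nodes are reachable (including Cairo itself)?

19

BFS from Cairo visits: Cairo, Dakar, Delhi, Dubai, Rabat, Seoul, Sofia, Tokyo, Bern, Paris, Perth, Porto, Tunis, Oslo, Riga, Bogota, Kyoto, Hanoi, Minsk
Reachable nodes: 19 of 21 total.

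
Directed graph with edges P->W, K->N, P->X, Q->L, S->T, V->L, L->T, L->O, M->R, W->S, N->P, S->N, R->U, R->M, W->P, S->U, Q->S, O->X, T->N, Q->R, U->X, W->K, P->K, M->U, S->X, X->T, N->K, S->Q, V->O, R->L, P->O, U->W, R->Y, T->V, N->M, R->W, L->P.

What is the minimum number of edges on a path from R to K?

2

Level 0: R
Level 1: L, M, U, W, Y
Level 2: K, O, P, S, T, X
Level 3: N, Q, V
K first appears at level 2.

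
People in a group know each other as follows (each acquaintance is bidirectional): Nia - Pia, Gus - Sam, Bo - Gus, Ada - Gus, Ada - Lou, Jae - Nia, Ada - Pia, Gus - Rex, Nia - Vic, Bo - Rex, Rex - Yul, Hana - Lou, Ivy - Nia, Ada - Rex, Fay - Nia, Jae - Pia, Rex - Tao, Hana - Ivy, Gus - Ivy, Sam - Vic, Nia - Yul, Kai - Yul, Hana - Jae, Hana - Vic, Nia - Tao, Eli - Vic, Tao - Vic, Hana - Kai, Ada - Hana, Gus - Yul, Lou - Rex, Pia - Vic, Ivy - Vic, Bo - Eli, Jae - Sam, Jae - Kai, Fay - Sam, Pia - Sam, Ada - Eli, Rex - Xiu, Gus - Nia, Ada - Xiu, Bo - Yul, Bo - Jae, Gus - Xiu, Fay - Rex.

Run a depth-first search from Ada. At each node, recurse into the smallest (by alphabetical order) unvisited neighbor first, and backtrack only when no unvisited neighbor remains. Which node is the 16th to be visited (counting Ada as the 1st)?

Pia

Visit Ada
Ada → Eli
Eli → Bo
Bo → Gus
Gus → Ivy
Ivy → Hana
Hana → Jae
Jae → Kai
Kai → Yul
Yul → Nia
Nia → Fay
Fay → Rex
Rex → Lou
Rex → Tao
Tao → Vic
Vic → Pia
Pia → Sam
Rex → Xiu

Visit order: Ada, Eli, Bo, Gus, Ivy, Hana, Jae, Kai, Yul, Nia, Fay, Rex, Lou, Tao, Vic, Pia, Sam, Xiu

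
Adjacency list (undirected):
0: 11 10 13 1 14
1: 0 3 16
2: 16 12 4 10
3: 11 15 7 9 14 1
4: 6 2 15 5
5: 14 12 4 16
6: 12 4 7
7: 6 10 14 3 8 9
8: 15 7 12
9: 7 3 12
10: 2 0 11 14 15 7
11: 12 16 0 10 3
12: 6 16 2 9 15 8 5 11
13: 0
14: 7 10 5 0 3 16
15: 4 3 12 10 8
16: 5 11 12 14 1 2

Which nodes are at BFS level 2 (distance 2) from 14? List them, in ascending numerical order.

1, 2, 4, 6, 8, 9, 11, 12, 13, 15

Level 0: 14
Level 1: 0, 3, 5, 7, 10, 16
Level 2: 1, 2, 4, 6, 8, 9, 11, 12, 13, 15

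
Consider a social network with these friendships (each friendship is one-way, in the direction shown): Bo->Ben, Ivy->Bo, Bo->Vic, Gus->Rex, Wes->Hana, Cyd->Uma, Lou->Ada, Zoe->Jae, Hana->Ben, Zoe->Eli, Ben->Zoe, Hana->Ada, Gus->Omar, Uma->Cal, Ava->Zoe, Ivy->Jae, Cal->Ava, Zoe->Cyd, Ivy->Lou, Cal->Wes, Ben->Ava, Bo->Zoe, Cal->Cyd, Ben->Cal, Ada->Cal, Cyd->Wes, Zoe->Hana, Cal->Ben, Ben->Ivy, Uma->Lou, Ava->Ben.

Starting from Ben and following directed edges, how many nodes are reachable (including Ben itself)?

BFS from Ben visits: Ben, Ava, Cal, Ivy, Zoe, Cyd, Wes, Bo, Jae, Lou, Eli, Hana, Uma, Vic, Ada
Reachable nodes: 15 of 18 total.

15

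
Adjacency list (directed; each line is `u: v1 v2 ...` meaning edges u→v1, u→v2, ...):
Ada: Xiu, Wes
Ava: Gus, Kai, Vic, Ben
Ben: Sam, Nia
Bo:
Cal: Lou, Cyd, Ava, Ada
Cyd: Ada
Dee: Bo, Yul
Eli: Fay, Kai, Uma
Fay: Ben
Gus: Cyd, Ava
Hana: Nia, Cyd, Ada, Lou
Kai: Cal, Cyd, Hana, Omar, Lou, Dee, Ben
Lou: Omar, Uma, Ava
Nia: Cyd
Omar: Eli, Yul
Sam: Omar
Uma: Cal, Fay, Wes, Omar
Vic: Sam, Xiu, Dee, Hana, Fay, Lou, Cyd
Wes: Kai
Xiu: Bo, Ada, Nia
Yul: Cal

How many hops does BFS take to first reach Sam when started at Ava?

Level 0: Ava
Level 1: Ben, Gus, Kai, Vic
Level 2: Cal, Cyd, Dee, Fay, Hana, Lou, Nia, Omar, Sam, Xiu
Level 3: Ada, Bo, Eli, Uma, Yul
Level 4: Wes
Sam first appears at level 2.

2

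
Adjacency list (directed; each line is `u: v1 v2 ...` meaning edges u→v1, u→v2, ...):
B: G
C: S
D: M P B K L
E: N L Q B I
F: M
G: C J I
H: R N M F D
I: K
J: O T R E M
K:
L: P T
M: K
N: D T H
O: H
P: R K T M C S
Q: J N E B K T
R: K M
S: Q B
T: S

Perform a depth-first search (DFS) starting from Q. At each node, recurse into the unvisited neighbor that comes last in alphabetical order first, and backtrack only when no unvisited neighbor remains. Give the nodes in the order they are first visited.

Q, T, S, B, G, J, R, M, K, O, H, N, D, P, C, L, F, E, I

Visit Q
Q → T
T → S
S → B
B → G
G → J
J → R
R → M
M → K
J → O
O → H
H → N
N → D
D → P
P → C
D → L
H → F
J → E
E → I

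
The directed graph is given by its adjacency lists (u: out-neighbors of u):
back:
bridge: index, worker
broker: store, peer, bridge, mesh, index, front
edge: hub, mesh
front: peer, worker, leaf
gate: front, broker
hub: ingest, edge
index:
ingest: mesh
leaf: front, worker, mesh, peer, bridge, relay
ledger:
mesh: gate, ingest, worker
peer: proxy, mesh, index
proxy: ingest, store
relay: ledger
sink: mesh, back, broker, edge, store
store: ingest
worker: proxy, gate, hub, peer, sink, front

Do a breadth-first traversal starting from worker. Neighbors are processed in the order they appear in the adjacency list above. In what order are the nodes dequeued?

worker proxy gate hub peer sink front ingest store broker edge mesh index back leaf bridge relay ledger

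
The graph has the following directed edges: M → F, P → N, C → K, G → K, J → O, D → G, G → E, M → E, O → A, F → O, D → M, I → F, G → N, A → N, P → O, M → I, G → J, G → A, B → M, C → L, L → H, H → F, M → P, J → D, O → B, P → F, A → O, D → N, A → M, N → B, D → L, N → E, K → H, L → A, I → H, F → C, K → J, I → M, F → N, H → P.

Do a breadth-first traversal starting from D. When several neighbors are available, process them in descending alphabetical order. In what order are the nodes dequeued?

Visit D; enqueue N, M, L, G → queue [N, M, L, G]
Visit N; enqueue E, B → queue [M, L, G, E, B]
Visit M; enqueue P, I, F → queue [L, G, E, B, P, I, F]
Visit L; enqueue H, A → queue [G, E, B, P, I, F, H, A]
Visit G; enqueue K, J → queue [E, B, P, I, F, H, A, K, J]
Visit E → queue [B, P, I, F, H, A, K, J]
Visit B → queue [P, I, F, H, A, K, J]
Visit P; enqueue O → queue [I, F, H, A, K, J, O]
Visit I → queue [F, H, A, K, J, O]
Visit F; enqueue C → queue [H, A, K, J, O, C]
Visit H → queue [A, K, J, O, C]
Visit A → queue [K, J, O, C]
Visit K → queue [J, O, C]
Visit J → queue [O, C]
Visit O → queue [C]
Visit C → queue []

D -> N -> M -> L -> G -> E -> B -> P -> I -> F -> H -> A -> K -> J -> O -> C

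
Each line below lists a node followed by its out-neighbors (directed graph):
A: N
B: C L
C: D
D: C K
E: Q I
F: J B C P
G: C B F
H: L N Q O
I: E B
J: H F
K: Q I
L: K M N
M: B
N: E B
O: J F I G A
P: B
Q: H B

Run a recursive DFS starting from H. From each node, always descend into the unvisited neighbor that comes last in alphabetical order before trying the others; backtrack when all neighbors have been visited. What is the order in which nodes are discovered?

H Q B L N E I M K C D O J F P G A

Visit H
H → Q
Q → B
B → L
L → N
N → E
E → I
L → M
L → K
B → C
C → D
H → O
O → J
J → F
F → P
O → G
O → A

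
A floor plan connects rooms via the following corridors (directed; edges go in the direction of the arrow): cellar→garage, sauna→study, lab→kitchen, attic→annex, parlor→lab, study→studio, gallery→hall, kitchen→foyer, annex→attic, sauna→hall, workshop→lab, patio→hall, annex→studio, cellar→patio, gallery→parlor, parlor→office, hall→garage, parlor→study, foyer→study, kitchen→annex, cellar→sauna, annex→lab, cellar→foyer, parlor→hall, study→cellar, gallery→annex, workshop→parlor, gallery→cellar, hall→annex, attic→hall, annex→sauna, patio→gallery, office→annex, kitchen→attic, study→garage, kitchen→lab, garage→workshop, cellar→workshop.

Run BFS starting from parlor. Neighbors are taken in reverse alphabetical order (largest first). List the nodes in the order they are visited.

Visit parlor; enqueue study, office, lab, hall → queue [study, office, lab, hall]
Visit study; enqueue studio, garage, cellar → queue [office, lab, hall, studio, garage, cellar]
Visit office; enqueue annex → queue [lab, hall, studio, garage, cellar, annex]
Visit lab; enqueue kitchen → queue [hall, studio, garage, cellar, annex, kitchen]
Visit hall → queue [studio, garage, cellar, annex, kitchen]
Visit studio → queue [garage, cellar, annex, kitchen]
Visit garage; enqueue workshop → queue [cellar, annex, kitchen, workshop]
Visit cellar; enqueue sauna, patio, foyer → queue [annex, kitchen, workshop, sauna, patio, foyer]
Visit annex; enqueue attic → queue [kitchen, workshop, sauna, patio, foyer, attic]
Visit kitchen → queue [workshop, sauna, patio, foyer, attic]
Visit workshop → queue [sauna, patio, foyer, attic]
Visit sauna → queue [patio, foyer, attic]
Visit patio; enqueue gallery → queue [foyer, attic, gallery]
Visit foyer → queue [attic, gallery]
Visit attic → queue [gallery]
Visit gallery → queue []

parlor -> study -> office -> lab -> hall -> studio -> garage -> cellar -> annex -> kitchen -> workshop -> sauna -> patio -> foyer -> attic -> gallery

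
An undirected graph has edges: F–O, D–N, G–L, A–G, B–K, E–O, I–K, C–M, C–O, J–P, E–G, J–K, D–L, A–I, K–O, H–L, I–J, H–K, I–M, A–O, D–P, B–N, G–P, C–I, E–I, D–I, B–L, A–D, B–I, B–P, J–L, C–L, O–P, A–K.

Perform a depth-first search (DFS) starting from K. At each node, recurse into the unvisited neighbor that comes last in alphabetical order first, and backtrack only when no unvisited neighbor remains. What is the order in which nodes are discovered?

K, O, P, J, L, H, G, E, I, M, C, D, N, B, A, F

Visit K
K → O
O → P
P → J
J → L
L → H
L → G
G → E
E → I
I → M
M → C
I → D
D → N
N → B
D → A
O → F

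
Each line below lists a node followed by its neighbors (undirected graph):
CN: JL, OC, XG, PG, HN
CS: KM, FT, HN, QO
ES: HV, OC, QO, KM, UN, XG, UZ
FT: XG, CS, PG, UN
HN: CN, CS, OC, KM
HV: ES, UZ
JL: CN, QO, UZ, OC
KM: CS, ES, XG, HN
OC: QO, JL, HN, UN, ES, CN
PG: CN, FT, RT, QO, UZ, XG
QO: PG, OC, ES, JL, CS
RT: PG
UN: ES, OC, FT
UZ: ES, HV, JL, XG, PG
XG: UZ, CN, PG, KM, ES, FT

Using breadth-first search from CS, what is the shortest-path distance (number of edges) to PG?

Level 0: CS
Level 1: FT, HN, KM, QO
Level 2: CN, ES, JL, OC, PG, UN, XG
Level 3: HV, RT, UZ
PG first appears at level 2.

2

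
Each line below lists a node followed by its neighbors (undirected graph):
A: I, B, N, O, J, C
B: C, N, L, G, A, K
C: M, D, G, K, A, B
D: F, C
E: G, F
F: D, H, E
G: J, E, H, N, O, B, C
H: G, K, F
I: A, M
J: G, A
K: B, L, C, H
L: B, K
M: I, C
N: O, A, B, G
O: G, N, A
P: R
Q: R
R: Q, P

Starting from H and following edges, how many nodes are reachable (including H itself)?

15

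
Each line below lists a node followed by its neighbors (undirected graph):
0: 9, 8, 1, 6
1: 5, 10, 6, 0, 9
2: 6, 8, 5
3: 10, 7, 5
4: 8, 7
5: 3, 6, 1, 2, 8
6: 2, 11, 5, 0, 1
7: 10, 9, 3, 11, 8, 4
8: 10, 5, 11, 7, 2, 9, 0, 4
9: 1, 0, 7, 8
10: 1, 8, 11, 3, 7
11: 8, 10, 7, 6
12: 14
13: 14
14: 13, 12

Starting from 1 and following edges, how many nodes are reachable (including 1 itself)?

12

BFS from 1 visits: 1, 0, 5, 6, 9, 10, 8, 2, 3, 11, 7, 4
Reachable nodes: 12 of 15 total.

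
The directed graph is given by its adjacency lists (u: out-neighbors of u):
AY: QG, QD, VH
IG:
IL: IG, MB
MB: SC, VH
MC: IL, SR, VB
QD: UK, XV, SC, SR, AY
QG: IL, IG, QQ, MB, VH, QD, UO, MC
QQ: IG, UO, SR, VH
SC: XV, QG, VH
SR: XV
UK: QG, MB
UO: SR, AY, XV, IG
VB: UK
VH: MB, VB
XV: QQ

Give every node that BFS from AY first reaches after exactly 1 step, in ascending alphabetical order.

Level 0: AY
Level 1: QD, QG, VH
Level 2: IG, IL, MB, MC, QQ, SC, SR, UK, UO, VB, XV

QD, QG, VH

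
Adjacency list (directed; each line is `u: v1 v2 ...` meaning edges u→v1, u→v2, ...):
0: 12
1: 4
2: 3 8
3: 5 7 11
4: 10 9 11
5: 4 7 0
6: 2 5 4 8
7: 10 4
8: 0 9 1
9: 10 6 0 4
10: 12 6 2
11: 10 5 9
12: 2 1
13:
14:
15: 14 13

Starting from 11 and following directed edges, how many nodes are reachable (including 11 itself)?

BFS from 11 visits: 11, 10, 9, 5, 12, 6, 2, 4, 0, 7, 1, 8, 3
Reachable nodes: 13 of 16 total.

13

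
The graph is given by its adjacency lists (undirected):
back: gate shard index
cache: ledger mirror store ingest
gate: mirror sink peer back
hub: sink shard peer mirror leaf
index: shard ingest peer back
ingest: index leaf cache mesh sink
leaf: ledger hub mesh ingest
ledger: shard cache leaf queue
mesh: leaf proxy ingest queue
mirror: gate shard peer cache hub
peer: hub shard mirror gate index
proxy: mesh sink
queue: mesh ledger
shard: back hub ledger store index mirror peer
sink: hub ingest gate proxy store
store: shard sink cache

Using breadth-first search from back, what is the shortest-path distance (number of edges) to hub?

2

Level 0: back
Level 1: gate, index, shard
Level 2: hub, ingest, ledger, mirror, peer, sink, store
Level 3: cache, leaf, mesh, proxy, queue
hub first appears at level 2.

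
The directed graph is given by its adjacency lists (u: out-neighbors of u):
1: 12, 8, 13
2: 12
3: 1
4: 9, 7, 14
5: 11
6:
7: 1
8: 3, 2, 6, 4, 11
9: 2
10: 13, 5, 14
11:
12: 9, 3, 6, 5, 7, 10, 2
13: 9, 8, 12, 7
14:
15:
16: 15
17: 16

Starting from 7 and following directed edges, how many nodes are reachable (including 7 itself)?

14

BFS from 7 visits: 7, 1, 13, 12, 8, 9, 10, 6, 5, 3, 2, 11, 4, 14
Reachable nodes: 14 of 17 total.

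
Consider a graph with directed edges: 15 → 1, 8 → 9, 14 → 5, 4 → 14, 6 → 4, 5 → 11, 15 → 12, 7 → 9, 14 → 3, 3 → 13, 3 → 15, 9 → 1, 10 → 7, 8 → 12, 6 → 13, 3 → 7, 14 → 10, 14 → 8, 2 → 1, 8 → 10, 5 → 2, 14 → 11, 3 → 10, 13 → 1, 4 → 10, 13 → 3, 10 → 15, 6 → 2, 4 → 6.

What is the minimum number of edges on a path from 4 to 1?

3

Level 0: 4
Level 1: 6, 10, 14
Level 2: 2, 3, 5, 7, 8, 11, 13, 15
Level 3: 1, 9, 12
1 first appears at level 3.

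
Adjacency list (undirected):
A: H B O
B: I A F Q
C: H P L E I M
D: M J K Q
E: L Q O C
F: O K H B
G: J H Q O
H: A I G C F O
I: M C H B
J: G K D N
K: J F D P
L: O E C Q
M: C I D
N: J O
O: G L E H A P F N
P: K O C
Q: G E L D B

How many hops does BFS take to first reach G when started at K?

2

Level 0: K
Level 1: D, F, J, P
Level 2: B, C, G, H, M, N, O, Q
Level 3: A, E, I, L
G first appears at level 2.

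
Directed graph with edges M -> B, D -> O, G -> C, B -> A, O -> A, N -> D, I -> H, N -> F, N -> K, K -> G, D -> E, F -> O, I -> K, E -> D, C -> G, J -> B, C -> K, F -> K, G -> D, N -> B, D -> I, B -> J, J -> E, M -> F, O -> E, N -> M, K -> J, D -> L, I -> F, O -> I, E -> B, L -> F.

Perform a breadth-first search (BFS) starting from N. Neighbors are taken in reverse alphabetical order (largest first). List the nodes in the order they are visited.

N, M, K, F, D, B, J, G, O, L, I, E, A, C, H

Visit N; enqueue M, K, F, D, B → queue [M, K, F, D, B]
Visit M → queue [K, F, D, B]
Visit K; enqueue J, G → queue [F, D, B, J, G]
Visit F; enqueue O → queue [D, B, J, G, O]
Visit D; enqueue L, I, E → queue [B, J, G, O, L, I, E]
Visit B; enqueue A → queue [J, G, O, L, I, E, A]
Visit J → queue [G, O, L, I, E, A]
Visit G; enqueue C → queue [O, L, I, E, A, C]
Visit O → queue [L, I, E, A, C]
Visit L → queue [I, E, A, C]
Visit I; enqueue H → queue [E, A, C, H]
Visit E → queue [A, C, H]
Visit A → queue [C, H]
Visit C → queue [H]
Visit H → queue []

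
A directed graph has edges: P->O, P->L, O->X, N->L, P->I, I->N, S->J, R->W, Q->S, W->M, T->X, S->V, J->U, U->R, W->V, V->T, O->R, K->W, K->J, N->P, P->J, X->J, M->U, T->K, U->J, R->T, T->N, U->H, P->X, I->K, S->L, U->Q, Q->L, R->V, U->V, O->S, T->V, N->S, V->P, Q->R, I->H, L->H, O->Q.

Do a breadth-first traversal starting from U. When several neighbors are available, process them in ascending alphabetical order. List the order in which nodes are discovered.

U H J Q R V L S T W P K N X M I O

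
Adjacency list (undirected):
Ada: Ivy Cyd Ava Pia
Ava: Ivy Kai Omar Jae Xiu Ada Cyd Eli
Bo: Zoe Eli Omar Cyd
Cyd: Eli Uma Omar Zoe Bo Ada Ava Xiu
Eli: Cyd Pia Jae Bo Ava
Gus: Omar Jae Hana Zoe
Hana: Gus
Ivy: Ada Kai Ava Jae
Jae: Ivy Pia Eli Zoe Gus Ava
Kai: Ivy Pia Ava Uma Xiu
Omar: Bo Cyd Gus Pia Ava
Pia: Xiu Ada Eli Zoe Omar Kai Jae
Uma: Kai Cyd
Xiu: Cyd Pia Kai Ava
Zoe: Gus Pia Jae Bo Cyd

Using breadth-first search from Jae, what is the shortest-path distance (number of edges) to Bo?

2

Level 0: Jae
Level 1: Ava, Eli, Gus, Ivy, Pia, Zoe
Level 2: Ada, Bo, Cyd, Hana, Kai, Omar, Xiu
Level 3: Uma
Bo first appears at level 2.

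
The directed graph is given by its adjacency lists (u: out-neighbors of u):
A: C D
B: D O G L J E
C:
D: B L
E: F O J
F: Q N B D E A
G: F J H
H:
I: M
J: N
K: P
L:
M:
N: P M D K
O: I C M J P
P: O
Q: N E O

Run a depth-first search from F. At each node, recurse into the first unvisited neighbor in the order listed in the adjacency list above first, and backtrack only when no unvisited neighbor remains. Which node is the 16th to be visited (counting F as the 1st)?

K

Visit F
F → Q
Q → N
N → P
P → O
O → I
I → M
O → C
O → J
N → D
D → B
B → G
G → H
B → L
B → E
N → K
F → A

Visit order: F, Q, N, P, O, I, M, C, J, D, B, G, H, L, E, K, A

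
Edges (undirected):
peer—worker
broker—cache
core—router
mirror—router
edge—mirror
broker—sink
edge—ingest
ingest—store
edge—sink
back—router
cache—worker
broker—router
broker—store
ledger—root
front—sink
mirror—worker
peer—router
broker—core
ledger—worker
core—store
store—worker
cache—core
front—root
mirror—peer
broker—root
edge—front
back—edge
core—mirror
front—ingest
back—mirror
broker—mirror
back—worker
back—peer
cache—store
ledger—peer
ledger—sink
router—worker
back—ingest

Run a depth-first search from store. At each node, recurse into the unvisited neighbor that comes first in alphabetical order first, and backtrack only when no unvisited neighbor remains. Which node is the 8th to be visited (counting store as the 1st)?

front

Visit store
store → broker
broker → cache
cache → core
core → mirror
mirror → back
back → edge
edge → front
front → ingest
front → root
root → ledger
ledger → peer
peer → router
router → worker
ledger → sink

Visit order: store, broker, cache, core, mirror, back, edge, front, ingest, root, ledger, peer, router, worker, sink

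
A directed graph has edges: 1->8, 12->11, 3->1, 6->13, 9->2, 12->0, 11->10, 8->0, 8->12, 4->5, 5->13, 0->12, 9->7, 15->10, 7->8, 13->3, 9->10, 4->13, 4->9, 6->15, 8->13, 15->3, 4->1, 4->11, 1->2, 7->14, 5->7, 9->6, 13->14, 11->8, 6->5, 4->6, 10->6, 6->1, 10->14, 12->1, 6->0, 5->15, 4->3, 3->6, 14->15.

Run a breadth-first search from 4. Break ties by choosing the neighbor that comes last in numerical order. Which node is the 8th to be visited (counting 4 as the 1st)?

1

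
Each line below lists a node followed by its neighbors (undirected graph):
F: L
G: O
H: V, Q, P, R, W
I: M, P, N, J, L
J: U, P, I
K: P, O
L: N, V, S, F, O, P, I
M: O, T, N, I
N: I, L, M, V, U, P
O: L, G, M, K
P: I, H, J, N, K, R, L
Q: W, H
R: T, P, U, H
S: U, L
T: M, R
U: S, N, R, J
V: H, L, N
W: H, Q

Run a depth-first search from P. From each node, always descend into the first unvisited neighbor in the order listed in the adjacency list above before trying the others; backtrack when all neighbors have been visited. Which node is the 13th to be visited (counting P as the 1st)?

Visit P
P → I
I → M
M → O
O → L
L → N
N → V
V → H
H → Q
Q → W
H → R
R → T
R → U
U → S
U → J
L → F
O → G
O → K

Visit order: P, I, M, O, L, N, V, H, Q, W, R, T, U, S, J, F, G, K

U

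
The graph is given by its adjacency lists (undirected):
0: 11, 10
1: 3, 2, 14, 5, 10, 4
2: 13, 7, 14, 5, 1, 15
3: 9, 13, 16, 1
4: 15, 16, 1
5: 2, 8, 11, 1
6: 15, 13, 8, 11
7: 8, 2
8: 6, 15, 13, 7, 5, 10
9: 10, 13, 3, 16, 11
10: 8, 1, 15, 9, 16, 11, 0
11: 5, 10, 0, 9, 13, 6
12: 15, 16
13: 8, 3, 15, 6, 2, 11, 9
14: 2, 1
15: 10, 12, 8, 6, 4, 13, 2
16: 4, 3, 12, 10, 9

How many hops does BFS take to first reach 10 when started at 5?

2

Level 0: 5
Level 1: 1, 2, 8, 11
Level 2: 0, 3, 4, 6, 7, 9, 10, 13, 14, 15
Level 3: 12, 16
10 first appears at level 2.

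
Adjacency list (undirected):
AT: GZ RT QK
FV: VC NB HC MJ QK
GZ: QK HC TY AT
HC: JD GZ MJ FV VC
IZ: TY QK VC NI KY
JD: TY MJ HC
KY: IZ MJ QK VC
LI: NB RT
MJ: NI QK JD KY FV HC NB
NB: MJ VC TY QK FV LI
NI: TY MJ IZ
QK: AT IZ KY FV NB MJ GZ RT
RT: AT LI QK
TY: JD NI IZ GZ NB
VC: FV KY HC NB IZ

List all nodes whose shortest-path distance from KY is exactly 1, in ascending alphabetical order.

IZ, MJ, QK, VC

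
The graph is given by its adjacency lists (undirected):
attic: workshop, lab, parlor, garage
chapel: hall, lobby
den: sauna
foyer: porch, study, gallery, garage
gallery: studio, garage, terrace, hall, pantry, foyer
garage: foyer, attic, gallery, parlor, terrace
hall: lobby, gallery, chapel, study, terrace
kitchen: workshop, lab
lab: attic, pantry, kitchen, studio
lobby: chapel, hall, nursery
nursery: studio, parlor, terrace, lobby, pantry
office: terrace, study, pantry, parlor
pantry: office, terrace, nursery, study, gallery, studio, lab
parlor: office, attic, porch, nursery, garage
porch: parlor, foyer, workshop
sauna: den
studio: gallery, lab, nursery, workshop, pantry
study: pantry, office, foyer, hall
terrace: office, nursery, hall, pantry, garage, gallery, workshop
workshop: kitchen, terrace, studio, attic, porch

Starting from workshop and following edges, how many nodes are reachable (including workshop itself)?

18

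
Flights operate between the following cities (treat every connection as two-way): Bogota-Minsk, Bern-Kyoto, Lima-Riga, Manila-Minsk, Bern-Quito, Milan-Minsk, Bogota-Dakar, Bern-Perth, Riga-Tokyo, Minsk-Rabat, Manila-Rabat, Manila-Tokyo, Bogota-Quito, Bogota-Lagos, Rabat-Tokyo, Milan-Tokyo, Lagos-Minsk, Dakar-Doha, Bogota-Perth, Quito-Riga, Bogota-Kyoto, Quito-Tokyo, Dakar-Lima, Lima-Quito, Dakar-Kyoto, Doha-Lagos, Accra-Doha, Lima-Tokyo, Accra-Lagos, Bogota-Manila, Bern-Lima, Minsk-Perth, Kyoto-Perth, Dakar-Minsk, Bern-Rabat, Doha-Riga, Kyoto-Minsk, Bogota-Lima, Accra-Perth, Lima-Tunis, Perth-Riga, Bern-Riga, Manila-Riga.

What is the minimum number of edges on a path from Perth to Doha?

2

Level 0: Perth
Level 1: Accra, Bern, Bogota, Kyoto, Minsk, Riga
Level 2: Dakar, Doha, Lagos, Lima, Manila, Milan, Quito, Rabat, Tokyo
Level 3: Tunis
Doha first appears at level 2.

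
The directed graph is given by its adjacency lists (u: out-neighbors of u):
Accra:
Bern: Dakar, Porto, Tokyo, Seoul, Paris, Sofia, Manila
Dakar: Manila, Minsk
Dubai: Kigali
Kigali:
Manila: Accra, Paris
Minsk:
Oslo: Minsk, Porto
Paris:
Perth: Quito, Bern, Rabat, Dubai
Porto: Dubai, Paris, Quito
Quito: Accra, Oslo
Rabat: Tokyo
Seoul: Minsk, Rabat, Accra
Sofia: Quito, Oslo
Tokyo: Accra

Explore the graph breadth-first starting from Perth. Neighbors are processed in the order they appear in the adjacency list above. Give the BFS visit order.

Visit Perth; enqueue Quito, Bern, Rabat, Dubai → queue [Quito, Bern, Rabat, Dubai]
Visit Quito; enqueue Accra, Oslo → queue [Bern, Rabat, Dubai, Accra, Oslo]
Visit Bern; enqueue Dakar, Porto, Tokyo, Seoul, Paris, Sofia, Manila → queue [Rabat, Dubai, Accra, Oslo, Dakar, Porto, Tokyo, Seoul, Paris, Sofia, Manila]
Visit Rabat → queue [Dubai, Accra, Oslo, Dakar, Porto, Tokyo, Seoul, Paris, Sofia, Manila]
Visit Dubai; enqueue Kigali → queue [Accra, Oslo, Dakar, Porto, Tokyo, Seoul, Paris, Sofia, Manila, Kigali]
Visit Accra → queue [Oslo, Dakar, Porto, Tokyo, Seoul, Paris, Sofia, Manila, Kigali]
Visit Oslo; enqueue Minsk → queue [Dakar, Porto, Tokyo, Seoul, Paris, Sofia, Manila, Kigali, Minsk]
Visit Dakar → queue [Porto, Tokyo, Seoul, Paris, Sofia, Manila, Kigali, Minsk]
Visit Porto → queue [Tokyo, Seoul, Paris, Sofia, Manila, Kigali, Minsk]
Visit Tokyo → queue [Seoul, Paris, Sofia, Manila, Kigali, Minsk]
Visit Seoul → queue [Paris, Sofia, Manila, Kigali, Minsk]
Visit Paris → queue [Sofia, Manila, Kigali, Minsk]
Visit Sofia → queue [Manila, Kigali, Minsk]
Visit Manila → queue [Kigali, Minsk]
Visit Kigali → queue [Minsk]
Visit Minsk → queue []

Perth Quito Bern Rabat Dubai Accra Oslo Dakar Porto Tokyo Seoul Paris Sofia Manila Kigali Minsk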